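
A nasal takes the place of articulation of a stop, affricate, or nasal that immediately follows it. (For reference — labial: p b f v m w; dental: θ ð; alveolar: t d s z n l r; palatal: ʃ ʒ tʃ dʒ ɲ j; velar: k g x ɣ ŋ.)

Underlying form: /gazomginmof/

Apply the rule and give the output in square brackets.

[gazoŋgimmof]

/m/ before /g/ (velar) → [ŋ]
/n/ before /m/ (labial) → [m]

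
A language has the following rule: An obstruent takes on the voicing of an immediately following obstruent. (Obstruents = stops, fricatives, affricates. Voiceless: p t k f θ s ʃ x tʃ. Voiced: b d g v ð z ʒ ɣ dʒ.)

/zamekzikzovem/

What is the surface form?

/k/ before /z/ (voiced) → [g]
/k/ before /z/ (voiced) → [g]

[zamegzigzovem]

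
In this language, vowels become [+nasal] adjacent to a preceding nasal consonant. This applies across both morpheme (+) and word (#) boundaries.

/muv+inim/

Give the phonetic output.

/u/ after nasal /m/ → [ũ]
/i/ after nasal /n/ → [ĩ]

[mũv+inĩm]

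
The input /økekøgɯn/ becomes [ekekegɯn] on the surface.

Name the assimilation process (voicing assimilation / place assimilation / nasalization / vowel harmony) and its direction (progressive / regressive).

/ø/→[e] /ø/→[e].
Vowels agree with the last vowel, so the harmony is regressive.

vowel harmony, regressive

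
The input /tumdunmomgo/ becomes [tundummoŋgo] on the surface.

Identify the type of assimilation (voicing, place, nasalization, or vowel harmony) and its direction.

/m/→[n] /n/→[m] /m/→[ŋ].
Each target copies a feature from the following segment, so the direction is regressive.

place assimilation, regressive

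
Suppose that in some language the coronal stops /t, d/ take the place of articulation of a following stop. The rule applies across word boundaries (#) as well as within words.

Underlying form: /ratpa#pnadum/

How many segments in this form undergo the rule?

/t/ before /p/ (labial) → [p]
1 segment changes.

1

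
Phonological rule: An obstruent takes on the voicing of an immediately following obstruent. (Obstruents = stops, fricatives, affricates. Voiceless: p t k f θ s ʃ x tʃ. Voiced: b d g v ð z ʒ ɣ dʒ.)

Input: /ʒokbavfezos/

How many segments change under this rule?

/k/ before /b/ (voiced) → [g]
/v/ before /f/ (voiceless) → [f]
2 segments change.

2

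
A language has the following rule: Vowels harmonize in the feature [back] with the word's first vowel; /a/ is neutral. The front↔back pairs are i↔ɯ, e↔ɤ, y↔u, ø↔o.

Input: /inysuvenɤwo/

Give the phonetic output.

/u/ harmonizes with /i/ ([-back]) → [y]
/ɤ/ harmonizes with /i/ ([-back]) → [e]
/o/ harmonizes with /i/ ([-back]) → [ø]

[inysyvenewø]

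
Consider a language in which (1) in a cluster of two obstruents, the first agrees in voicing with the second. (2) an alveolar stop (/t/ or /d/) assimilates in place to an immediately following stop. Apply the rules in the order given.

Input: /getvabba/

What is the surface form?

Rule 1: /t/ before /v/ (voiced) → [d]
After rule 1: gedvabba
Rule 2: no segment meets the rule's conditions; no change.

[gedvabba]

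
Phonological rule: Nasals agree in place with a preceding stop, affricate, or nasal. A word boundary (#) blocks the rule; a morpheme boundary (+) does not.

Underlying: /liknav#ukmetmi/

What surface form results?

[likŋav#ukŋetni]

/n/ after /k/ (velar) → [ŋ]
/m/ after /k/ (velar) → [ŋ]
/m/ after /t/ (alveolar) → [n]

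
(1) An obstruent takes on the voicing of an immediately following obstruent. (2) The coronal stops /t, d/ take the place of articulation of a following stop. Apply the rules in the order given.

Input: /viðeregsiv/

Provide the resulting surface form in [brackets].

Rule 1: /g/ before /s/ (voiceless) → [k]
After rule 1: viðereksiv
Rule 2: no segment meets the rule's conditions; no change.

[viðereksiv]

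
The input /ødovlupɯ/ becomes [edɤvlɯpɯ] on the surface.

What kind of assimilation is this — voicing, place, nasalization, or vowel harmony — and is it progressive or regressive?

vowel harmony, regressive

/ø/→[e] /o/→[ɤ] /u/→[ɯ].
Vowels agree with the last vowel, so the harmony is regressive.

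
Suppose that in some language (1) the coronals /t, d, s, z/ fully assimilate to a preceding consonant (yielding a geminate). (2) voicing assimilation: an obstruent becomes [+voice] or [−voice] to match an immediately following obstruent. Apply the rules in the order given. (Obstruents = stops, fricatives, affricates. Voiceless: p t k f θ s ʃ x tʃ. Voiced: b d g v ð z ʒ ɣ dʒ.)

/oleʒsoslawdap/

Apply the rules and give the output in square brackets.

[oleʒʒoslawwap]

Rule 1: /s/ after /ʒ/ → [ʒ] (total assimilation)
Rule 1: /d/ after /w/ → [w] (total assimilation)
After rule 1: oleʒʒoslawwap
Rule 2: no segment meets the rule's conditions; no change.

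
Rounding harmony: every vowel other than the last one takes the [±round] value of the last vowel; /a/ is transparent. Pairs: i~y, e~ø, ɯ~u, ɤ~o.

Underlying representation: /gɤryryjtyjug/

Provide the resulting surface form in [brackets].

[goryryjtyjug]

/ɤ/ harmonizes with /u/ ([+round]) → [o]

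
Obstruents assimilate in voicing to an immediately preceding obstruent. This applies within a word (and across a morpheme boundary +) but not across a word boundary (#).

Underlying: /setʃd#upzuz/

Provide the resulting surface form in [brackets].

[setʃt#upsuz]

/d/ after /tʃ/ (voiceless) → [t]
/z/ after /p/ (voiceless) → [s]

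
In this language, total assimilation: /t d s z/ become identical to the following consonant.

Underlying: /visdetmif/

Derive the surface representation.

/s/ before /d/ → [d] (total assimilation)
/t/ before /m/ → [m] (total assimilation)

[viddemmif]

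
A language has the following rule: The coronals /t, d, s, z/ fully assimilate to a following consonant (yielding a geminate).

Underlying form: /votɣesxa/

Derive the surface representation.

/t/ before /ɣ/ → [ɣ] (total assimilation)
/s/ before /x/ → [x] (total assimilation)

[voɣɣexxa]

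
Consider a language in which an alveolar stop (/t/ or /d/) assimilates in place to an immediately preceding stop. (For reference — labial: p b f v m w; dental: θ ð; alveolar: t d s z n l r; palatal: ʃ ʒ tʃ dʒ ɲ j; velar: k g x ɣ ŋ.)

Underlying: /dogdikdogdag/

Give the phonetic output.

[doggikgoggag]

/d/ after /g/ (velar) → [g]
/d/ after /k/ (velar) → [g]
/d/ after /g/ (velar) → [g]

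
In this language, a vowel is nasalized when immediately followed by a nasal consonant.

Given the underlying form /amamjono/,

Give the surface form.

/a/ before nasal /m/ → [ã]
/a/ before nasal /m/ → [ã]
/o/ before nasal /n/ → [õ]

[ãmãmjõno]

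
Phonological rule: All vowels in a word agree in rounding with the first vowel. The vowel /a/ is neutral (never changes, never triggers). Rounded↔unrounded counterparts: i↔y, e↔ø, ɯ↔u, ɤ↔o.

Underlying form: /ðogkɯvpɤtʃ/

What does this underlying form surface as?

/ɯ/ harmonizes with /o/ ([+round]) → [u]
/ɤ/ harmonizes with /o/ ([+round]) → [o]

[ðogkuvpotʃ]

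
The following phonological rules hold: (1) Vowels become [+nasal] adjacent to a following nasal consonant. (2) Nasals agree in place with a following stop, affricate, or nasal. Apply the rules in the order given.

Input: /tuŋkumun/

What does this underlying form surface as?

[tũŋkũmũn]

Rule 1: /u/ before nasal /ŋ/ → [ũ]
Rule 1: /u/ before nasal /m/ → [ũ]
Rule 1: /u/ before nasal /n/ → [ũ]
After rule 1: tũŋkũmũn
Rule 2: no segment meets the rule's conditions; no change.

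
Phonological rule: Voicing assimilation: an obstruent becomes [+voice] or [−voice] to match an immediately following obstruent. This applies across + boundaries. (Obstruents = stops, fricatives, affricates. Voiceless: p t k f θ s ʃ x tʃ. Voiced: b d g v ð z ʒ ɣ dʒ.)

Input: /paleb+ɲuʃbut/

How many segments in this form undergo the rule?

1

/ʃ/ before /b/ (voiced) → [ʒ]
1 segment changes.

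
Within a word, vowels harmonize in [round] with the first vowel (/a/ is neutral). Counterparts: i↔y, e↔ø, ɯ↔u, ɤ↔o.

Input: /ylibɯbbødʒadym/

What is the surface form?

/i/ harmonizes with /y/ ([+round]) → [y]
/ɯ/ harmonizes with /y/ ([+round]) → [u]

[ylybubbødʒadym]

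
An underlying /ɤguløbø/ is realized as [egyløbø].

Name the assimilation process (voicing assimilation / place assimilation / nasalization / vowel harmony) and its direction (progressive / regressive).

vowel harmony, regressive

/ɤ/→[e] /u/→[y].
Vowels agree with the last vowel, so the harmony is regressive.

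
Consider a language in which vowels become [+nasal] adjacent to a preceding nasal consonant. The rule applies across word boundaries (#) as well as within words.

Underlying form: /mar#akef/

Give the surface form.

[mãr#akef]

/a/ after nasal /m/ → [ã]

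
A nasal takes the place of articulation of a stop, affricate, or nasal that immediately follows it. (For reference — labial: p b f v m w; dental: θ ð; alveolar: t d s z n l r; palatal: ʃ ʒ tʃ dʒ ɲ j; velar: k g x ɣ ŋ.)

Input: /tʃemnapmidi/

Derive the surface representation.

[tʃennapmidi]

/m/ before /n/ (alveolar) → [n]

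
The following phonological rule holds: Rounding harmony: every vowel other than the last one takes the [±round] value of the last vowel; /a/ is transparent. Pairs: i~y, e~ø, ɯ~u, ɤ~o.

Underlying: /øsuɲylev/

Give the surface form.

/ø/ harmonizes with /e/ ([-round]) → [e]
/u/ harmonizes with /e/ ([-round]) → [ɯ]
/y/ harmonizes with /e/ ([-round]) → [i]

[esɯɲilev]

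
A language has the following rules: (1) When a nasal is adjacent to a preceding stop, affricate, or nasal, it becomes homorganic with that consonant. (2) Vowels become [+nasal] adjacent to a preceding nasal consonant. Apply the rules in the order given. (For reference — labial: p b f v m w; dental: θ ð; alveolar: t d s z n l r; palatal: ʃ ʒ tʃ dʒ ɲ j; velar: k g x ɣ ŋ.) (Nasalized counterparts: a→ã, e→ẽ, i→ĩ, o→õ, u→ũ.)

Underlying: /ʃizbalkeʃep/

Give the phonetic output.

[ʃizbalkeʃep]

Rule 1: no segment meets the rule's conditions; no change.
After rule 1: ʃizbalkeʃep
Rule 2: no segment meets the rule's conditions; no change.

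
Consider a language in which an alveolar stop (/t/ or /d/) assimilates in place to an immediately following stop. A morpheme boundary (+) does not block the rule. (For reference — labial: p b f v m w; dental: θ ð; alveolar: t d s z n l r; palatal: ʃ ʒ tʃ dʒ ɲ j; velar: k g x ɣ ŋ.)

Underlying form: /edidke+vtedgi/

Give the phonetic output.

[edigke+vteggi]

/d/ before /k/ (velar) → [g]
/d/ before /g/ (velar) → [g]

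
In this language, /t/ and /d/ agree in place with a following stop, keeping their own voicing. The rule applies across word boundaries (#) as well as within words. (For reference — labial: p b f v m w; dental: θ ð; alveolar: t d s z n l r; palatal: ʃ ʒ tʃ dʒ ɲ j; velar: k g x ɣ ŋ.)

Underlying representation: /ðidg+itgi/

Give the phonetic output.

/d/ before /g/ (velar) → [g]
/t/ before /g/ (velar) → [k]

[ðigg+ikgi]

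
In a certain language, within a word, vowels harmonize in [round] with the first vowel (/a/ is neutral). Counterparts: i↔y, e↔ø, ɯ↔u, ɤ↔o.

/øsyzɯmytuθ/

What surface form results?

/ɯ/ harmonizes with /ø/ ([+round]) → [u]

[øsyzumytuθ]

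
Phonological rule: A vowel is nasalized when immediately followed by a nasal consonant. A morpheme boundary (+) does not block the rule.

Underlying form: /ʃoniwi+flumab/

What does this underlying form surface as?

/o/ before nasal /n/ → [õ]
/u/ before nasal /m/ → [ũ]

[ʃõniwi+flũmab]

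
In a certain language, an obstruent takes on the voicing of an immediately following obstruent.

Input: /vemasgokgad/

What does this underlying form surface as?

[vemazgoggad]

/s/ before /g/ (voiced) → [z]
/k/ before /g/ (voiced) → [g]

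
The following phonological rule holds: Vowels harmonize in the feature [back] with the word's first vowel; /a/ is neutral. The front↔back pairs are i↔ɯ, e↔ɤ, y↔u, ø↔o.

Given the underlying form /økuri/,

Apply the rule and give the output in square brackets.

[økyri]

/u/ harmonizes with /ø/ ([-back]) → [y]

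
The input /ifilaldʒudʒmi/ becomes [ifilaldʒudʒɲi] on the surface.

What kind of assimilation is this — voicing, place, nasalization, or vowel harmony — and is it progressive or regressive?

place assimilation, progressive

/m/→[ɲ].
Each target copies a feature from the preceding segment, so the direction is progressive.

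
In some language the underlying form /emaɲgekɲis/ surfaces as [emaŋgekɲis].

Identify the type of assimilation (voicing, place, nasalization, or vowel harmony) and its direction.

/ɲ/→[ŋ].
Each target copies a feature from the following segment, so the direction is regressive.

place assimilation, regressive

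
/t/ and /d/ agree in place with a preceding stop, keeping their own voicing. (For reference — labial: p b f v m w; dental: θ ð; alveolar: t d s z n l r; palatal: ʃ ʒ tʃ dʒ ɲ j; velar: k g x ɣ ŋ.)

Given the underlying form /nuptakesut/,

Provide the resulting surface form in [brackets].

[nuppakesut]

/t/ after /p/ (labial) → [p]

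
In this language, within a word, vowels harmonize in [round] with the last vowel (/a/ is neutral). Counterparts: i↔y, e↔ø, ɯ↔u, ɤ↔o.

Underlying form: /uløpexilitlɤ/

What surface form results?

/u/ harmonizes with /ɤ/ ([-round]) → [ɯ]
/ø/ harmonizes with /ɤ/ ([-round]) → [e]

[ɯlepexilitlɤ]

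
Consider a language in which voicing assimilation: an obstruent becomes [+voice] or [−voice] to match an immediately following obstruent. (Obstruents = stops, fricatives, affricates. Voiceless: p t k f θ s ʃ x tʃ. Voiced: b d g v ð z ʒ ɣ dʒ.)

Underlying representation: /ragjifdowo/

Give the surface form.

/f/ before /d/ (voiced) → [v]

[ragjivdowo]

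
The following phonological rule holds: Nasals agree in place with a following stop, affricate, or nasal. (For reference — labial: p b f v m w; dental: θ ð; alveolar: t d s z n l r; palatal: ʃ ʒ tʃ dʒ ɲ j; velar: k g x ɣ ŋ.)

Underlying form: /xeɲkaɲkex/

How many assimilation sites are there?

2

/ɲ/ before /k/ (velar) → [ŋ]
/ɲ/ before /k/ (velar) → [ŋ]
2 segments change.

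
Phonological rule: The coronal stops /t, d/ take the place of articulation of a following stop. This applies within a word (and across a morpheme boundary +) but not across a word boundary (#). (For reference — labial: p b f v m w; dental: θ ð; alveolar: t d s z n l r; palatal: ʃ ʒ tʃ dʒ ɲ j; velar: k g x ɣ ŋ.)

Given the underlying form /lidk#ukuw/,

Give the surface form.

[ligk#ukuw]

/d/ before /k/ (velar) → [g]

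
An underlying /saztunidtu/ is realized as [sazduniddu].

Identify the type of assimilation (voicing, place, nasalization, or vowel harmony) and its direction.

voicing assimilation, progressive

/t/→[d] /t/→[d].
Each target copies a feature from the preceding segment, so the direction is progressive.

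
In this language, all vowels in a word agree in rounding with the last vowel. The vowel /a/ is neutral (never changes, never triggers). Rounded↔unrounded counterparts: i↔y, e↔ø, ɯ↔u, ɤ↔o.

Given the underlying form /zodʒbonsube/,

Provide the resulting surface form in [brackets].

[zɤdʒbɤnsɯbe]

/o/ harmonizes with /e/ ([-round]) → [ɤ]
/o/ harmonizes with /e/ ([-round]) → [ɤ]
/u/ harmonizes with /e/ ([-round]) → [ɯ]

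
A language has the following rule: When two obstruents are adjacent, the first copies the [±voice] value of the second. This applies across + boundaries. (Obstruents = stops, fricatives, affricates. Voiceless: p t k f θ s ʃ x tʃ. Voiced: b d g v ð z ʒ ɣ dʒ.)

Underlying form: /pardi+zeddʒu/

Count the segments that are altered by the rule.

0

No segment meets the rule's conditions.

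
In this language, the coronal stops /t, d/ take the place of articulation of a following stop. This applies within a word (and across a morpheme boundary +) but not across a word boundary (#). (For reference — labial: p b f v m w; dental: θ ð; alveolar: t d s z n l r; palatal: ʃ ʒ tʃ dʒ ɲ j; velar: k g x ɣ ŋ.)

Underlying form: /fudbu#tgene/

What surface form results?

/d/ before /b/ (labial) → [b]
/t/ before /g/ (velar) → [k]

[fubbu#kgene]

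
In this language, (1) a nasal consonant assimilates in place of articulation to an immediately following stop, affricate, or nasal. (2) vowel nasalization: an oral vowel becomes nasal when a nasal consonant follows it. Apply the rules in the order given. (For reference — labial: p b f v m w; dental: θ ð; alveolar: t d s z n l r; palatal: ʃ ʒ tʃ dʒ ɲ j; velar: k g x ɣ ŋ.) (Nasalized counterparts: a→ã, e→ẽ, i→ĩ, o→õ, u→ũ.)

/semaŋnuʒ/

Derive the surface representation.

Rule 1: /ŋ/ before /n/ (alveolar) → [n]
After rule 1: semannuʒ
Rule 2: /e/ before nasal /m/ → [ẽ]
Rule 2: /a/ before nasal /n/ → [ã]

[sẽmãnnuʒ]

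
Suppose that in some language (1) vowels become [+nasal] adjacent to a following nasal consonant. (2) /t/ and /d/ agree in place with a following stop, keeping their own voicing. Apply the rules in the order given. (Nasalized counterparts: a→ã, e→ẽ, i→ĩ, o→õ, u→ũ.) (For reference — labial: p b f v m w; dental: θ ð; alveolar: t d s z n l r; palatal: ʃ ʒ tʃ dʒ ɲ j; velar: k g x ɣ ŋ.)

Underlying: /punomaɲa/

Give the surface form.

Rule 1: /u/ before nasal /n/ → [ũ]
Rule 1: /o/ before nasal /m/ → [õ]
Rule 1: /a/ before nasal /ɲ/ → [ã]
After rule 1: pũnõmãɲa
Rule 2: no segment meets the rule's conditions; no change.

[pũnõmãɲa]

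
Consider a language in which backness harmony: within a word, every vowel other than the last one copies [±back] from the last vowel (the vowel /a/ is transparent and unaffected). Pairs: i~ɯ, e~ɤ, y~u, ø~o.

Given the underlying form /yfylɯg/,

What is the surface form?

/y/ harmonizes with /ɯ/ ([+back]) → [u]
/y/ harmonizes with /ɯ/ ([+back]) → [u]

[ufulɯg]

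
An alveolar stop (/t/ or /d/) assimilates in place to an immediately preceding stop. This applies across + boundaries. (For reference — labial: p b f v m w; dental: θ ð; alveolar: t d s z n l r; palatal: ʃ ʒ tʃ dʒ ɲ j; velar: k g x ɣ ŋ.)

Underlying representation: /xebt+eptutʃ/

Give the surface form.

[xebp+epputʃ]

/t/ after /b/ (labial) → [p]
/t/ after /p/ (labial) → [p]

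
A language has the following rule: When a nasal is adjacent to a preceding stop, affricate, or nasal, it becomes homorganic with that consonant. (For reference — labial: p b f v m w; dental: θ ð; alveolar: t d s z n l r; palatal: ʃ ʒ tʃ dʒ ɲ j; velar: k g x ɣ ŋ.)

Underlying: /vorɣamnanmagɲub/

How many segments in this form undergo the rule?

3

/n/ after /m/ (labial) → [m]
/m/ after /n/ (alveolar) → [n]
/ɲ/ after /g/ (velar) → [ŋ]
3 segments change.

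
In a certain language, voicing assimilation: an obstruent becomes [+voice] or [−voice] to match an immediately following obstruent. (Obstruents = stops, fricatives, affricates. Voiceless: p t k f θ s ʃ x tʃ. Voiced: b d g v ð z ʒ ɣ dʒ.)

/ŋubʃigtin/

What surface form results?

[ŋupʃiktin]

/b/ before /ʃ/ (voiceless) → [p]
/g/ before /t/ (voiceless) → [k]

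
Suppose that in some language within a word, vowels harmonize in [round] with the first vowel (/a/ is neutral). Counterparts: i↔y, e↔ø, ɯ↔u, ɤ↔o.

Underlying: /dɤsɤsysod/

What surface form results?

[dɤsɤsisɤd]

/y/ harmonizes with /ɤ/ ([-round]) → [i]
/o/ harmonizes with /ɤ/ ([-round]) → [ɤ]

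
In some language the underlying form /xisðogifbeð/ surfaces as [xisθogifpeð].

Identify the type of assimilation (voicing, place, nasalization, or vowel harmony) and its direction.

/ð/→[θ] /b/→[p].
Each target copies a feature from the preceding segment, so the direction is progressive.

voicing assimilation, progressive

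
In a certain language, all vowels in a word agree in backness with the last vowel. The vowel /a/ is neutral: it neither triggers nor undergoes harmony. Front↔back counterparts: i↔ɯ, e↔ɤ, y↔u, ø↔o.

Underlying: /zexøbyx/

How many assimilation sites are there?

No segment meets the rule's conditions.

0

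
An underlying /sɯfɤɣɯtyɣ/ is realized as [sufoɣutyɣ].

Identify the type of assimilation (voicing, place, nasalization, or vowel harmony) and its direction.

/ɯ/→[u] /ɤ/→[o] /ɯ/→[u].
Vowels agree with the last vowel, so the harmony is regressive.

vowel harmony, regressive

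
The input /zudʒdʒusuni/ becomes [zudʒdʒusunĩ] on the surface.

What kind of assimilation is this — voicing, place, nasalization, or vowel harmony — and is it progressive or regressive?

nasalization, progressive

/i/→[ĩ].
Each target copies a feature from the preceding segment, so the direction is progressive.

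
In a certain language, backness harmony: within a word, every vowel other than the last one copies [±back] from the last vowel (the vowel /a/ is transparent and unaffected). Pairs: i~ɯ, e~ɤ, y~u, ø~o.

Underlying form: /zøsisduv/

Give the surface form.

[zosɯsduv]

/ø/ harmonizes with /u/ ([+back]) → [o]
/i/ harmonizes with /u/ ([+back]) → [ɯ]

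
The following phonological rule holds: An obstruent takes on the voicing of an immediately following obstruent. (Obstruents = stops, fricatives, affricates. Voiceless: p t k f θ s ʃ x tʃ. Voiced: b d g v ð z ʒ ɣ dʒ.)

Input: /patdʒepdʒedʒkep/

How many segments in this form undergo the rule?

3

/t/ before /dʒ/ (voiced) → [d]
/p/ before /dʒ/ (voiced) → [b]
/dʒ/ before /k/ (voiceless) → [tʃ]
3 segments change.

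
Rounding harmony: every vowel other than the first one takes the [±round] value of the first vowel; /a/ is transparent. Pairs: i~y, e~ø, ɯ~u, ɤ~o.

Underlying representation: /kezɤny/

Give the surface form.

[kezɤni]

/y/ harmonizes with /e/ ([-round]) → [i]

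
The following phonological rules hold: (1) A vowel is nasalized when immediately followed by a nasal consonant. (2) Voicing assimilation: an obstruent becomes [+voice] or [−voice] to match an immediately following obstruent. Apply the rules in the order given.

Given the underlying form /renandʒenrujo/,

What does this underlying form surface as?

Rule 1: /e/ before nasal /n/ → [ẽ]
Rule 1: /a/ before nasal /n/ → [ã]
Rule 1: /e/ before nasal /n/ → [ẽ]
After rule 1: rẽnãndʒẽnrujo
Rule 2: no segment meets the rule's conditions; no change.

[rẽnãndʒẽnrujo]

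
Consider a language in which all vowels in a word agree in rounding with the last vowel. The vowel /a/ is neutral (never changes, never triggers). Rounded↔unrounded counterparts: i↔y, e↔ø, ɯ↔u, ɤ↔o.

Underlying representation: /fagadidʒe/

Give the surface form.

no segment meets the rule's conditions; no change.

[fagadidʒe]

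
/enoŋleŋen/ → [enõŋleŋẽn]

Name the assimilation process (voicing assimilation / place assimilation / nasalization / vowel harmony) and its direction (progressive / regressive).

nasalization, progressive

/o/→[õ] /e/→[ẽ].
Each target copies a feature from the preceding segment, so the direction is progressive.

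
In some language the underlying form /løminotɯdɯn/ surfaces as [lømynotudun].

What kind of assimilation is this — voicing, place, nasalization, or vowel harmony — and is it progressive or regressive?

vowel harmony, progressive

/i/→[y] /ɯ/→[u] /ɯ/→[u].
Vowels agree with the first vowel, so the harmony is progressive.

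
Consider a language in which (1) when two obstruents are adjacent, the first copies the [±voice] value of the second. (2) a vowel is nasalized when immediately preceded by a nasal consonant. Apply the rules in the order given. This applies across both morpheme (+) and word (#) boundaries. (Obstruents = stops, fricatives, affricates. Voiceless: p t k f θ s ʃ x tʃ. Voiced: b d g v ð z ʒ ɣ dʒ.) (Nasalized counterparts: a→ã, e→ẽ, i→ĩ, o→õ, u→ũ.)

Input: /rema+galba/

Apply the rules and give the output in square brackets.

Rule 1: no segment meets the rule's conditions; no change.
After rule 1: rema+galba
Rule 2: /a/ after nasal /m/ → [ã]

[remã+galba]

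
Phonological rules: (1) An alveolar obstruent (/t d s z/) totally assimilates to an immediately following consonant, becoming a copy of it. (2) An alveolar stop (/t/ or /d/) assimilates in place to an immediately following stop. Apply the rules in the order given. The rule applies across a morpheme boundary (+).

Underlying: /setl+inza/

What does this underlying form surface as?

Rule 1: /t/ before /l/ → [l] (total assimilation)
After rule 1: sell+inza
Rule 2: no segment meets the rule's conditions; no change.

[sell+inza]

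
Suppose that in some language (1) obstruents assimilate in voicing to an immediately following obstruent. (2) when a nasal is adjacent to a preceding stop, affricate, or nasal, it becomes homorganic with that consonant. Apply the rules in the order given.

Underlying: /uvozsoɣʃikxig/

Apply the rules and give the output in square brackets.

[uvossoxʃikxig]

Rule 1: /z/ before /s/ (voiceless) → [s]
Rule 1: /ɣ/ before /ʃ/ (voiceless) → [x]
After rule 1: uvossoxʃikxig
Rule 2: no segment meets the rule's conditions; no change.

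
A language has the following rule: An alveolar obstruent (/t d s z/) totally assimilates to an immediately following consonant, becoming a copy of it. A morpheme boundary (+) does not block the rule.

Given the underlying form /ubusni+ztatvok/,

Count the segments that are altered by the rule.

3

/s/ before /n/ → [n] (total assimilation)
/z/ before /t/ → [t] (total assimilation)
/t/ before /v/ → [v] (total assimilation)
3 segments change.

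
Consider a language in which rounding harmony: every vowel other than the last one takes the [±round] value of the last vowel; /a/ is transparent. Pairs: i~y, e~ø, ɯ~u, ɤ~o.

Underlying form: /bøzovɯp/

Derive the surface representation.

[bezɤvɯp]

/ø/ harmonizes with /ɯ/ ([-round]) → [e]
/o/ harmonizes with /ɯ/ ([-round]) → [ɤ]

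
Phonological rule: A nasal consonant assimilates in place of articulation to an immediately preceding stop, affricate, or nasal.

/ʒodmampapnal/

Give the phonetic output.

[ʒodnampapmal]

/m/ after /d/ (alveolar) → [n]
/n/ after /p/ (labial) → [m]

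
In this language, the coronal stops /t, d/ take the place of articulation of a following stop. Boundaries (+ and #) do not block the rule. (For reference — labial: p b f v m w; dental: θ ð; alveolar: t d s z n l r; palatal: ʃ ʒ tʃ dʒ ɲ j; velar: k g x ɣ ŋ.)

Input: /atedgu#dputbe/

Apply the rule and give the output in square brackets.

[ateggu#bpupbe]

/d/ before /g/ (velar) → [g]
/d/ before /p/ (labial) → [b]
/t/ before /b/ (labial) → [p]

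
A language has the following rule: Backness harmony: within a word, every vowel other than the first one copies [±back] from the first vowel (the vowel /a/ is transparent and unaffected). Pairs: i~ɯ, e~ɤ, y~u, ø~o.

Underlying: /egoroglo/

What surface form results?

/o/ harmonizes with /e/ ([-back]) → [ø]
/o/ harmonizes with /e/ ([-back]) → [ø]
/o/ harmonizes with /e/ ([-back]) → [ø]

[egørøglø]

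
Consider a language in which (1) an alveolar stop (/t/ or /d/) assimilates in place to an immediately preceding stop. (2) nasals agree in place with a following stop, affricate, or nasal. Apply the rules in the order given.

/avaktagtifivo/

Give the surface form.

[avakkagkifivo]

Rule 1: /t/ after /k/ (velar) → [k]
Rule 1: /t/ after /g/ (velar) → [k]
After rule 1: avakkagkifivo
Rule 2: no segment meets the rule's conditions; no change.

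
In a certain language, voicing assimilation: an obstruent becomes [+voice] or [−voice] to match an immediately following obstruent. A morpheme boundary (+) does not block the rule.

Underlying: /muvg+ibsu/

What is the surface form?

/b/ before /s/ (voiceless) → [p]

[muvg+ipsu]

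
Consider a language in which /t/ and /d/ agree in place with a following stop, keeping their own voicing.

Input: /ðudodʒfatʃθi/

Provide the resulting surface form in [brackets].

[ðudodʒfatʃθi]

no segment meets the rule's conditions; no change.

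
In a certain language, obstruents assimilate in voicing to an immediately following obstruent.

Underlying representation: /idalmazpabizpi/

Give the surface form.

/z/ before /p/ (voiceless) → [s]
/z/ before /p/ (voiceless) → [s]

[idalmaspabispi]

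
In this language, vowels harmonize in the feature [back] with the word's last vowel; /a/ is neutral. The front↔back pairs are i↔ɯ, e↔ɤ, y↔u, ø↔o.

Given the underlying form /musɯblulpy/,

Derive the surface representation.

/u/ harmonizes with /y/ ([-back]) → [y]
/ɯ/ harmonizes with /y/ ([-back]) → [i]
/u/ harmonizes with /y/ ([-back]) → [y]

[mysiblylpy]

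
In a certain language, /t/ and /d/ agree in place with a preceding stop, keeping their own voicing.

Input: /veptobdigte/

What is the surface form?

/t/ after /p/ (labial) → [p]
/d/ after /b/ (labial) → [b]
/t/ after /g/ (velar) → [k]

[veppobbigke]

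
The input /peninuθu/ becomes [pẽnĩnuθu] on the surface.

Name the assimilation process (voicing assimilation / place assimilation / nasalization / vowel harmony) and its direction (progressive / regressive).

/e/→[ẽ] /i/→[ĩ].
Each target copies a feature from the following segment, so the direction is regressive.

nasalization, regressive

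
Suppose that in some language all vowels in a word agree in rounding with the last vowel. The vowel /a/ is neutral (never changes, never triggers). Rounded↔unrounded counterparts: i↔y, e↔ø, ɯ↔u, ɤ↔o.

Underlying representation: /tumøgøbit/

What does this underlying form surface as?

[tɯmegebit]

/u/ harmonizes with /i/ ([-round]) → [ɯ]
/ø/ harmonizes with /i/ ([-round]) → [e]
/ø/ harmonizes with /i/ ([-round]) → [e]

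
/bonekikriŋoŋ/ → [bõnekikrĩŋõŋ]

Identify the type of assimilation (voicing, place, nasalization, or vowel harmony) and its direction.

/o/→[õ] /i/→[ĩ] /o/→[õ].
Each target copies a feature from the following segment, so the direction is regressive.

nasalization, regressive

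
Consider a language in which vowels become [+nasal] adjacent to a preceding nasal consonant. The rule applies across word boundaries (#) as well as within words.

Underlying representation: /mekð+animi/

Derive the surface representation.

[mẽkð+anĩmĩ]

/e/ after nasal /m/ → [ẽ]
/i/ after nasal /n/ → [ĩ]
/i/ after nasal /m/ → [ĩ]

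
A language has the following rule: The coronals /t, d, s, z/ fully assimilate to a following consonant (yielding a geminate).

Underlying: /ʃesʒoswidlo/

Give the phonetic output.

/s/ before /ʒ/ → [ʒ] (total assimilation)
/s/ before /w/ → [w] (total assimilation)
/d/ before /l/ → [l] (total assimilation)

[ʃeʒʒowwillo]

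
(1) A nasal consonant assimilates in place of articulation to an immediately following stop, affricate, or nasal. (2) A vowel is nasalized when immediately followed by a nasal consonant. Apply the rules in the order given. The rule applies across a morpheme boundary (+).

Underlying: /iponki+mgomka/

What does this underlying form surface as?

Rule 1: /n/ before /k/ (velar) → [ŋ]
Rule 1: /m/ before /g/ (velar) → [ŋ]
Rule 1: /m/ before /k/ (velar) → [ŋ]
After rule 1: ipoŋki+ŋgoŋka
Rule 2: /o/ before nasal /ŋ/ → [õ]
Rule 2: /i/ before nasal /ŋ/ → [ĩ]
Rule 2: /o/ before nasal /ŋ/ → [õ]

[ipõŋkĩ+ŋgõŋka]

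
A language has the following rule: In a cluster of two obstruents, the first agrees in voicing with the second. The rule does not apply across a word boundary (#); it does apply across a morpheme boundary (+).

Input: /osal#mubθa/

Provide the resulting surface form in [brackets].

[osal#mupθa]

/b/ before /θ/ (voiceless) → [p]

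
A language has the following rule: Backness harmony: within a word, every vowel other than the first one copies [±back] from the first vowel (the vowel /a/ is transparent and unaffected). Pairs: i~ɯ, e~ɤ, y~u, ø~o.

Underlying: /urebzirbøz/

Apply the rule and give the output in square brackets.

[urɤbzɯrboz]

/e/ harmonizes with /u/ ([+back]) → [ɤ]
/i/ harmonizes with /u/ ([+back]) → [ɯ]
/ø/ harmonizes with /u/ ([+back]) → [o]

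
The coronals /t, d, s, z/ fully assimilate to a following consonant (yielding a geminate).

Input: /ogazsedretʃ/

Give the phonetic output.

/z/ before /s/ → [s] (total assimilation)
/d/ before /r/ → [r] (total assimilation)

[ogasserretʃ]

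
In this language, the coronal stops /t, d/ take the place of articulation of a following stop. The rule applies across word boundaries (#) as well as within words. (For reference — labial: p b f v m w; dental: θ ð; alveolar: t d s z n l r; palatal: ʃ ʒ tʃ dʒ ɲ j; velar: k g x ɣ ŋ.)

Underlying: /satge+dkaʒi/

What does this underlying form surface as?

/t/ before /g/ (velar) → [k]
/d/ before /k/ (velar) → [g]

[sakge+gkaʒi]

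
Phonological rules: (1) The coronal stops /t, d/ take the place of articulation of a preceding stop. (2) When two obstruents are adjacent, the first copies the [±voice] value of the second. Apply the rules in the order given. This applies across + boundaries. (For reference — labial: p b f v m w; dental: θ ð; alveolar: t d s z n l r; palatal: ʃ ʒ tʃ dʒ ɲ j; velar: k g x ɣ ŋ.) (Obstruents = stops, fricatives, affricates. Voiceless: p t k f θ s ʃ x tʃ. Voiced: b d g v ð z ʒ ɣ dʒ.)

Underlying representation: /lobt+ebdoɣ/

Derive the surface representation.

[lopp+ebboɣ]

Rule 1: /t/ after /b/ (labial) → [p]
Rule 1: /d/ after /b/ (labial) → [b]
After rule 1: lobp+ebboɣ
Rule 2: /b/ before /p/ (voiceless) → [p]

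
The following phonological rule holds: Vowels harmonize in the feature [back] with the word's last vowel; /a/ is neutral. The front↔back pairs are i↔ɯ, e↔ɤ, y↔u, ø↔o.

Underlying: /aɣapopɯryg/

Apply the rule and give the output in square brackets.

[aɣapøpiryg]

/o/ harmonizes with /y/ ([-back]) → [ø]
/ɯ/ harmonizes with /y/ ([-back]) → [i]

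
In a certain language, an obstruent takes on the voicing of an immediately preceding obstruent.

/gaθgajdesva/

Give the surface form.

[gaθkajdesfa]

/g/ after /θ/ (voiceless) → [k]
/v/ after /s/ (voiceless) → [f]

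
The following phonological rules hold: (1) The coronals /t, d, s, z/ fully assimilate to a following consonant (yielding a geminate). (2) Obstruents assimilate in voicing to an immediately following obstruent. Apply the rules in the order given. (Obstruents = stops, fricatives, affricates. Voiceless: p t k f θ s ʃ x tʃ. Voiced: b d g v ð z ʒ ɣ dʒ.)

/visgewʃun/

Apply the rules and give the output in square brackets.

Rule 1: /s/ before /g/ → [g] (total assimilation)
After rule 1: viggewʃun
Rule 2: no segment meets the rule's conditions; no change.

[viggewʃun]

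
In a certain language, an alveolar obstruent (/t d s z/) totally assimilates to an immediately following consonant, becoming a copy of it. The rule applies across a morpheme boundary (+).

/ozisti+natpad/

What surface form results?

[ozitti+nappad]

/s/ before /t/ → [t] (total assimilation)
/t/ before /p/ → [p] (total assimilation)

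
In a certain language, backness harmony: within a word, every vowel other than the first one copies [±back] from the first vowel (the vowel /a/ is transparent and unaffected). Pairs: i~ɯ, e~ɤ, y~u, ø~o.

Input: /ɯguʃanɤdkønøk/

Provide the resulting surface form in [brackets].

/ø/ harmonizes with /ɯ/ ([+back]) → [o]
/ø/ harmonizes with /ɯ/ ([+back]) → [o]

[ɯguʃanɤdkonok]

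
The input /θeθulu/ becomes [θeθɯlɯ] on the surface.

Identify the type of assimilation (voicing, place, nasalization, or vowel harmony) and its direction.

vowel harmony, progressive

/u/→[ɯ] /u/→[ɯ].
Vowels agree with the first vowel, so the harmony is progressive.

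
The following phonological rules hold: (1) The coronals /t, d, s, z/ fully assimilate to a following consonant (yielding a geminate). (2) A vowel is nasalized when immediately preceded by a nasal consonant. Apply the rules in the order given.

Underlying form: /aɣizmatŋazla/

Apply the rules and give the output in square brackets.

Rule 1: /z/ before /m/ → [m] (total assimilation)
Rule 1: /t/ before /ŋ/ → [ŋ] (total assimilation)
Rule 1: /z/ before /l/ → [l] (total assimilation)
After rule 1: aɣimmaŋŋalla
Rule 2: /a/ after nasal /m/ → [ã]
Rule 2: /a/ after nasal /ŋ/ → [ã]

[aɣimmãŋŋãlla]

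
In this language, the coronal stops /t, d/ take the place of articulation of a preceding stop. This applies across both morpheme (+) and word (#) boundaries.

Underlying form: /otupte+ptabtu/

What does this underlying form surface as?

/t/ after /p/ (labial) → [p]
/t/ after /p/ (labial) → [p]
/t/ after /b/ (labial) → [p]

[otuppe+ppabpu]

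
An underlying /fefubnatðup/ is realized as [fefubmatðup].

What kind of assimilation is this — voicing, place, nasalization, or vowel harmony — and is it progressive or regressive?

place assimilation, progressive

/n/→[m].
Each target copies a feature from the preceding segment, so the direction is progressive.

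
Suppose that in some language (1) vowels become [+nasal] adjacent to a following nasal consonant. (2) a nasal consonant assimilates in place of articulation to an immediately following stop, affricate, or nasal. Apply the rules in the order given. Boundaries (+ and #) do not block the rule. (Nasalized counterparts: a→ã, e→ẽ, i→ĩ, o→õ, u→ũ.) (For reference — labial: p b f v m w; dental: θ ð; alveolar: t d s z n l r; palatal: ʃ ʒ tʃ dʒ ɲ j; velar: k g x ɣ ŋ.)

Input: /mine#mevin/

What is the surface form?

[mĩnẽ#mevĩn]

Rule 1: /i/ before nasal /n/ → [ĩ]
Rule 1: /e/ before nasal /m/ → [ẽ]
Rule 1: /i/ before nasal /n/ → [ĩ]
After rule 1: mĩnẽ#mevĩn
Rule 2: no segment meets the rule's conditions; no change.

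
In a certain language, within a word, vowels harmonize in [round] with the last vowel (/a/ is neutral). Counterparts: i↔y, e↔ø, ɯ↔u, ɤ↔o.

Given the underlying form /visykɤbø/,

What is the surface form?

[vysykobø]

/i/ harmonizes with /ø/ ([+round]) → [y]
/ɤ/ harmonizes with /ø/ ([+round]) → [o]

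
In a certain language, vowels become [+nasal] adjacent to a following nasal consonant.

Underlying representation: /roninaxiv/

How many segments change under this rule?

2

/o/ before nasal /n/ → [õ]
/i/ before nasal /n/ → [ĩ]
2 segments change.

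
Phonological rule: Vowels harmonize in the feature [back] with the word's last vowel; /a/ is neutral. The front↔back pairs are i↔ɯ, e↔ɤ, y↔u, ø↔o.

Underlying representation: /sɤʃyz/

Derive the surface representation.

/ɤ/ harmonizes with /y/ ([-back]) → [e]

[seʃyz]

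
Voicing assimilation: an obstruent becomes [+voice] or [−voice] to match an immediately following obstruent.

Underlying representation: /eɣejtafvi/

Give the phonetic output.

[eɣejtavvi]

/f/ before /v/ (voiced) → [v]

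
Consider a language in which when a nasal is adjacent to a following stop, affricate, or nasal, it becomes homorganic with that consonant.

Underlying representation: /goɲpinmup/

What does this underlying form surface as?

/ɲ/ before /p/ (labial) → [m]
/n/ before /m/ (labial) → [m]

[gompimmup]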